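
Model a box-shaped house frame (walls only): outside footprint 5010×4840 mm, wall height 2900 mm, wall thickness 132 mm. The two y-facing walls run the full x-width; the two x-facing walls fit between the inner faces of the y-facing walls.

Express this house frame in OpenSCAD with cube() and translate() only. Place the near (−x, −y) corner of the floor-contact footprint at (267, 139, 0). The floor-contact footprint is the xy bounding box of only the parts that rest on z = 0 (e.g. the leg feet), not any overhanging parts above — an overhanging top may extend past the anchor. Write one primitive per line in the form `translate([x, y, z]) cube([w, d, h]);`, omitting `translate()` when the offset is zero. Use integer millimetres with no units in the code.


translate([267, 139, 0]) cube([5010, 132, 2900]);
translate([267, 4847, 0]) cube([5010, 132, 2900]);
translate([267, 271, 0]) cube([132, 4576, 2900]);
translate([5145, 271, 0]) cube([132, 4576, 2900]);


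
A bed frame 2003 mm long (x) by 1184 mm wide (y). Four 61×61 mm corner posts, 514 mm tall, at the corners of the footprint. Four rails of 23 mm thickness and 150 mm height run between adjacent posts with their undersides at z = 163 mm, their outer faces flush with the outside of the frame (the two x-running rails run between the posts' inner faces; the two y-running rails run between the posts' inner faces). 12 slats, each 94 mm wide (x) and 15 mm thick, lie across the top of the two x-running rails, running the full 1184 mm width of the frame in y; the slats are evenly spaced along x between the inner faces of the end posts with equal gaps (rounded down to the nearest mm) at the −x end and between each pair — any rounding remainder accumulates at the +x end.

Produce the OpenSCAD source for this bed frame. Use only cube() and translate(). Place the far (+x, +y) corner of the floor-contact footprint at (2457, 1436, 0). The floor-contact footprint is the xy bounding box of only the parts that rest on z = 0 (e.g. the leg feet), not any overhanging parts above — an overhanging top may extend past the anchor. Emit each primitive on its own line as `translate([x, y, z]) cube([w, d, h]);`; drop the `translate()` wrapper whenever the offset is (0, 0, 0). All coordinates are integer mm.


translate([454, 252, 0]) cube([61, 61, 514]);
translate([454, 1375, 0]) cube([61, 61, 514]);
translate([2396, 252, 0]) cube([61, 61, 514]);
translate([2396, 1375, 0]) cube([61, 61, 514]);
translate([515, 252, 163]) cube([1881, 23, 150]);
translate([515, 1413, 163]) cube([1881, 23, 150]);
translate([454, 313, 163]) cube([23, 1062, 150]);
translate([2434, 313, 163]) cube([23, 1062, 150]);
translate([572, 252, 313]) cube([94, 1184, 15]);
translate([723, 252, 313]) cube([94, 1184, 15]);
translate([874, 252, 313]) cube([94, 1184, 15]);
translate([1025, 252, 313]) cube([94, 1184, 15]);
translate([1176, 252, 313]) cube([94, 1184, 15]);
translate([1327, 252, 313]) cube([94, 1184, 15]);
translate([1478, 252, 313]) cube([94, 1184, 15]);
translate([1629, 252, 313]) cube([94, 1184, 15]);
translate([1780, 252, 313]) cube([94, 1184, 15]);
translate([1931, 252, 313]) cube([94, 1184, 15]);
translate([2082, 252, 313]) cube([94, 1184, 15]);
translate([2233, 252, 313]) cube([94, 1184, 15]);


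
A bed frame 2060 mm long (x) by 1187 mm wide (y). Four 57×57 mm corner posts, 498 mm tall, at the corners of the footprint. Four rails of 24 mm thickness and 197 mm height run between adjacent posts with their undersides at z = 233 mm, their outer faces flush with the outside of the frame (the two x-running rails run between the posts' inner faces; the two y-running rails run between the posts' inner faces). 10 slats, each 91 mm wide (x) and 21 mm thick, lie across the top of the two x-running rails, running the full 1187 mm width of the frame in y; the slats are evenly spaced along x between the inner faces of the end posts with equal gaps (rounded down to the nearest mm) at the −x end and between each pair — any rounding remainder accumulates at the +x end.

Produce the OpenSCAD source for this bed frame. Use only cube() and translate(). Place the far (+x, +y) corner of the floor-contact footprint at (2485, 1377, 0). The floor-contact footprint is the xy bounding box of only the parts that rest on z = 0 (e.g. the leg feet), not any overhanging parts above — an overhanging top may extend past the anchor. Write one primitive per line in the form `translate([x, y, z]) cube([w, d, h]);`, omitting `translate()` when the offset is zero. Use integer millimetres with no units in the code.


translate([425, 190, 0]) cube([57, 57, 498]);
translate([425, 1320, 0]) cube([57, 57, 498]);
translate([2428, 190, 0]) cube([57, 57, 498]);
translate([2428, 1320, 0]) cube([57, 57, 498]);
translate([482, 190, 233]) cube([1946, 24, 197]);
translate([482, 1353, 233]) cube([1946, 24, 197]);
translate([425, 247, 233]) cube([24, 1073, 197]);
translate([2461, 247, 233]) cube([24, 1073, 197]);
translate([576, 190, 430]) cube([91, 1187, 21]);
translate([761, 190, 430]) cube([91, 1187, 21]);
translate([946, 190, 430]) cube([91, 1187, 21]);
translate([1131, 190, 430]) cube([91, 1187, 21]);
translate([1316, 190, 430]) cube([91, 1187, 21]);
translate([1501, 190, 430]) cube([91, 1187, 21]);
translate([1686, 190, 430]) cube([91, 1187, 21]);
translate([1871, 190, 430]) cube([91, 1187, 21]);
translate([2056, 190, 430]) cube([91, 1187, 21]);
translate([2241, 190, 430]) cube([91, 1187, 21]);


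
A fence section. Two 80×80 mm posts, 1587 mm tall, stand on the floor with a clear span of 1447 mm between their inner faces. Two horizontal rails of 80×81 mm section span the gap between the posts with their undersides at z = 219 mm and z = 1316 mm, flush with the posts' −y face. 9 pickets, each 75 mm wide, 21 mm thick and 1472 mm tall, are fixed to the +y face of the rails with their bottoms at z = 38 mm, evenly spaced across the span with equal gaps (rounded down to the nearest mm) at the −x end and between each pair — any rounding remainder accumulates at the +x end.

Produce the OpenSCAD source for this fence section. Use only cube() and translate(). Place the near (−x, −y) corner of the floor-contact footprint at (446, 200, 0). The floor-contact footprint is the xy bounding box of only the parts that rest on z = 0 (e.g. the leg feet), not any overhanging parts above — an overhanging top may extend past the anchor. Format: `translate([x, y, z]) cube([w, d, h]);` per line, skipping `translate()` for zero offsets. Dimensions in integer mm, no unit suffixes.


translate([446, 200, 0]) cube([80, 80, 1587]);
translate([1973, 200, 0]) cube([80, 80, 1587]);
translate([526, 200, 219]) cube([1447, 80, 81]);
translate([526, 200, 1316]) cube([1447, 80, 81]);
translate([603, 280, 38]) cube([75, 21, 1472]);
translate([755, 280, 38]) cube([75, 21, 1472]);
translate([907, 280, 38]) cube([75, 21, 1472]);
translate([1059, 280, 38]) cube([75, 21, 1472]);
translate([1211, 280, 38]) cube([75, 21, 1472]);
translate([1363, 280, 38]) cube([75, 21, 1472]);
translate([1515, 280, 38]) cube([75, 21, 1472]);
translate([1667, 280, 38]) cube([75, 21, 1472]);
translate([1819, 280, 38]) cube([75, 21, 1472]);


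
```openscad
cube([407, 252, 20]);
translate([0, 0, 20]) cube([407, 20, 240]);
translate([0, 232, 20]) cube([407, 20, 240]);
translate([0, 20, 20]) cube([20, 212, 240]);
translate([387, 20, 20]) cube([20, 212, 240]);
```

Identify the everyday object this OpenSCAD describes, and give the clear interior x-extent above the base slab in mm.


An open box. The internal width is 367 mm.

A 407×252 base slab with four walls standing on it — an open box. The base is 407 mm wide and the walls are 20 mm thick, so the internal width is 407 − 2 × 20 = 367 mm.


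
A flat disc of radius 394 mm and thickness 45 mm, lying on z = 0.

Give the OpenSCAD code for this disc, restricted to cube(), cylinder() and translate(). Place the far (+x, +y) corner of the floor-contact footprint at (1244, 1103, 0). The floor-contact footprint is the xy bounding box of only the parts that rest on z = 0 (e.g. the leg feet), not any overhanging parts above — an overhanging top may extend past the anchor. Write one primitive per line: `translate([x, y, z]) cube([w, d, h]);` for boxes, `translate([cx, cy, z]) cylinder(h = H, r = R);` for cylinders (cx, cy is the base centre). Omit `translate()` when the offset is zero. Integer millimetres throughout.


translate([850, 709, 0]) cylinder(h = 45, r = 394);


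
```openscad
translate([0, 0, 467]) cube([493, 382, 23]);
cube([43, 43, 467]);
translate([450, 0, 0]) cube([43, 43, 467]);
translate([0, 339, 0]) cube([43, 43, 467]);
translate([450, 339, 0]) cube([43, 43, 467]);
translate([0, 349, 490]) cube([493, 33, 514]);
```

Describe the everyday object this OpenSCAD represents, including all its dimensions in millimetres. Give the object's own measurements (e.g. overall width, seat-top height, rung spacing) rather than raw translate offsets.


A chair. The seat is a 493×382×23 mm slab with its top at z = 490 mm, on four 43×43 mm corner legs (flush with the seat edges, standing on z = 0). A flat backrest 33 mm thick, 514 mm tall, spans the full seat width and rises from the seat top along its +y edge, rear face flush with the rear of the seat.


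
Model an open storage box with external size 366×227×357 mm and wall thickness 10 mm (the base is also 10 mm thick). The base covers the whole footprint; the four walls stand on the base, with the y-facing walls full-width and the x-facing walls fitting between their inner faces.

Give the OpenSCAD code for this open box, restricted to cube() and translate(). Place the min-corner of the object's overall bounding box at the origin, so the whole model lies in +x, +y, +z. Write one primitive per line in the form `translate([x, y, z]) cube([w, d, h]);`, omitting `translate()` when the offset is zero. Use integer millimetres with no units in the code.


cube([366, 227, 10]);
translate([0, 0, 10]) cube([366, 10, 347]);
translate([0, 217, 10]) cube([366, 10, 347]);
translate([0, 10, 10]) cube([10, 207, 347]);
translate([356, 10, 10]) cube([10, 207, 347]);


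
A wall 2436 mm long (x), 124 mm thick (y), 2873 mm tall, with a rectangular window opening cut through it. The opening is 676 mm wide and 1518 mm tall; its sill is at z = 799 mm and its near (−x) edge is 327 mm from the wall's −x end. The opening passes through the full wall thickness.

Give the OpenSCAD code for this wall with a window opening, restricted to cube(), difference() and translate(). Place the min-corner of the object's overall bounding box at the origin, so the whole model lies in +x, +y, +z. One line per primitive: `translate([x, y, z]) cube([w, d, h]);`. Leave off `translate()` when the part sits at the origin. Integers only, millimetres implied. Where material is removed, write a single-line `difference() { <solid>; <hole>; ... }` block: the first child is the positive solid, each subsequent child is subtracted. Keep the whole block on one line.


difference() { cube([2436, 124, 2873]); translate([327, 0, 799]) cube([676, 124, 1518]); }


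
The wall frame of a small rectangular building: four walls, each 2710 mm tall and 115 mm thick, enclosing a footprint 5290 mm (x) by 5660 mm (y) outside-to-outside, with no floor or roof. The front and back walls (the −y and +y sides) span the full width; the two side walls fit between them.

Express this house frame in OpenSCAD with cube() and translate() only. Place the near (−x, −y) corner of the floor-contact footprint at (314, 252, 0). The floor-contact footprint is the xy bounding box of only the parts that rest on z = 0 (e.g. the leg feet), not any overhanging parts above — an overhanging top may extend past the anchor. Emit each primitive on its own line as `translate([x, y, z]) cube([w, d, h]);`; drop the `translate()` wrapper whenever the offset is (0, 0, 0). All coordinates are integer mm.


translate([314, 252, 0]) cube([5290, 115, 2710]);
translate([314, 5797, 0]) cube([5290, 115, 2710]);
translate([314, 367, 0]) cube([115, 5430, 2710]);
translate([5489, 367, 0]) cube([115, 5430, 2710]);


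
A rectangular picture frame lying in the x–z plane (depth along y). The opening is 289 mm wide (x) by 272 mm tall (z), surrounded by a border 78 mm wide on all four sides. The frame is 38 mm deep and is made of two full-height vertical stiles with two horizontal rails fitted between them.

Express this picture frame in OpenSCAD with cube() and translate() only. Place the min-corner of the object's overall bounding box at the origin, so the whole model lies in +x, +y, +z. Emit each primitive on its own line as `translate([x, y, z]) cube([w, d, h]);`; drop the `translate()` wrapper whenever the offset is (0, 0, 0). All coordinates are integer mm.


cube([78, 38, 428]);
translate([367, 0, 0]) cube([78, 38, 428]);
translate([78, 0, 0]) cube([289, 38, 78]);
translate([78, 0, 350]) cube([289, 38, 78]);


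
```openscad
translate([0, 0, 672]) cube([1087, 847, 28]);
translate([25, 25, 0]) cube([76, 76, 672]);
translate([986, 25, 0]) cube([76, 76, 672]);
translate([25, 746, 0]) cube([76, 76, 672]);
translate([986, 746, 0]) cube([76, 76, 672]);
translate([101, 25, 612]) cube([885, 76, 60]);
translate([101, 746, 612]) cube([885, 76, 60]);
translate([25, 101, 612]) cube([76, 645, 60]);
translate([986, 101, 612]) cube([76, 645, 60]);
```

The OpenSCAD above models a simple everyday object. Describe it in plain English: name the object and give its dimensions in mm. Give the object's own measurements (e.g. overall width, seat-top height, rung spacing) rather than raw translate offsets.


A rectangular dining table. The top is 1087×847×28 mm with its upper surface at z = 700 mm. It stands on four 76×76 mm square legs, each inset 25 mm from the nearest pair of top edges, running from the floor to the underside of the top. Four apron rails, 76 mm thick and 60 mm tall, run between adjacent legs with their top edges flush with the underside of the top and their outer faces flush with the legs' outer faces.


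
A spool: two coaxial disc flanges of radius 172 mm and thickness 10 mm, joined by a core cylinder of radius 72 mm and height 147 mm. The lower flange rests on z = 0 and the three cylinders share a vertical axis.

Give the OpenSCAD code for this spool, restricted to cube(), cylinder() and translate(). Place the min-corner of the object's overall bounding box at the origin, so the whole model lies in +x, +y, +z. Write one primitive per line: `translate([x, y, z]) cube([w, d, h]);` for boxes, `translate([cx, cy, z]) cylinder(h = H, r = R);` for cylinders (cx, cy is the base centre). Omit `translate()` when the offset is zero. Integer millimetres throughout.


translate([172, 172, 0]) cylinder(h = 10, r = 172);
translate([172, 172, 10]) cylinder(h = 147, r = 72);
translate([172, 172, 157]) cylinder(h = 10, r = 172);


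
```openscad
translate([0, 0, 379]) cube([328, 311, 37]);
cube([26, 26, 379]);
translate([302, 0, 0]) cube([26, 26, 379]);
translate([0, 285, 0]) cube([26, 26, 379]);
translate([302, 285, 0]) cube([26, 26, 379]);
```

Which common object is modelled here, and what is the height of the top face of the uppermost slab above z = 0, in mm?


A stool. The seat height is 416 mm.

A 328×311×37 slab at z = 379 on four corner posts — a stool. The seat top is 379 + 37 = 416 mm.


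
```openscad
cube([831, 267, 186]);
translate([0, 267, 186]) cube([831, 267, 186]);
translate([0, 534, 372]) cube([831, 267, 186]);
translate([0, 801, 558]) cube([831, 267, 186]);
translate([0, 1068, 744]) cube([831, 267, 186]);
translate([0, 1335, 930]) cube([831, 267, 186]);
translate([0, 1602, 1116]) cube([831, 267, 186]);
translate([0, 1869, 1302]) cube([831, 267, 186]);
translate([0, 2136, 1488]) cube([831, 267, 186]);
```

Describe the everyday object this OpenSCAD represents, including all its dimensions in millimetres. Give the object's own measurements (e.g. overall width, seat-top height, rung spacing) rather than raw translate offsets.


A straight staircase of 9 solid steps. Each step is 831 mm wide (x), 267 mm deep (y, the going) and 186 mm tall (the rise). The first step rests on the floor; each subsequent step sits one going further in +y and one rise higher in +z, directly behind and above the previous step with no overlap.


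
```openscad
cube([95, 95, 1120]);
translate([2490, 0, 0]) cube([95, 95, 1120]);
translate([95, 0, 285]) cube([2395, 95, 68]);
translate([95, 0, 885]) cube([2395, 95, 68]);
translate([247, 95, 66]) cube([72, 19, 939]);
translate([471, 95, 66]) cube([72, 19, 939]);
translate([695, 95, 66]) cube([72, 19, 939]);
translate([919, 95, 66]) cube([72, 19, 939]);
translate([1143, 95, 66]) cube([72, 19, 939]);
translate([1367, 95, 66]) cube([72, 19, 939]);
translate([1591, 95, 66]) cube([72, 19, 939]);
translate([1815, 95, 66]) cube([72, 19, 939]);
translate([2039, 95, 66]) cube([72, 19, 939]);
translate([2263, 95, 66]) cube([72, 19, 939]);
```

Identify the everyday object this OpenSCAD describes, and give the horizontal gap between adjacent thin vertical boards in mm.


A fence section. The picket gap is 152 mm.

Two posts, two rails, 10 pickets — a fence section. Span 2395 mm holds 10 pickets of 72 mm with 11 equal gaps: ⌊(2395 − 10·72) / 11⌋ = 152 mm.


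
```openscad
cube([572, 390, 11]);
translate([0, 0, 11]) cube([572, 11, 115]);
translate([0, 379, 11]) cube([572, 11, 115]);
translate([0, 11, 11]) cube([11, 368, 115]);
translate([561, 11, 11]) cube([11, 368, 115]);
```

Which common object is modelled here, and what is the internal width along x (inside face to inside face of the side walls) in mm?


An open box. The internal width is 550 mm.

A 572×390 base slab with four walls standing on it — an open box. The base is 572 mm wide and the walls are 11 mm thick, so the internal width is 572 − 2 × 11 = 550 mm.


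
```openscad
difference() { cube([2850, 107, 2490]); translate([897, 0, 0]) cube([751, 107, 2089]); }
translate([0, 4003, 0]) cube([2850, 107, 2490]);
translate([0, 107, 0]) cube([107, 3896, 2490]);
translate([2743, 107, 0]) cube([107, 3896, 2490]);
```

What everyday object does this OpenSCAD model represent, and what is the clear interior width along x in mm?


A single room. The interior width is 2636 mm.

Four walls enclosing a rectangle with a door in the front wall — a room. Outside width 2850 minus two 107 mm walls gives 2636 mm.


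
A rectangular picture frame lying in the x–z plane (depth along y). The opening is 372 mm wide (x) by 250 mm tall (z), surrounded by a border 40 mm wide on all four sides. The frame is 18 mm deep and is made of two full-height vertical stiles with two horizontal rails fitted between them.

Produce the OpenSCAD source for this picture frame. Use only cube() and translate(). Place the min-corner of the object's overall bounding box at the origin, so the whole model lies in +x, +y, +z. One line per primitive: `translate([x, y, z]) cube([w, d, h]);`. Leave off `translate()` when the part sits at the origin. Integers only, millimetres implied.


cube([40, 18, 330]);
translate([412, 0, 0]) cube([40, 18, 330]);
translate([40, 0, 0]) cube([372, 18, 40]);
translate([40, 0, 290]) cube([372, 18, 40]);


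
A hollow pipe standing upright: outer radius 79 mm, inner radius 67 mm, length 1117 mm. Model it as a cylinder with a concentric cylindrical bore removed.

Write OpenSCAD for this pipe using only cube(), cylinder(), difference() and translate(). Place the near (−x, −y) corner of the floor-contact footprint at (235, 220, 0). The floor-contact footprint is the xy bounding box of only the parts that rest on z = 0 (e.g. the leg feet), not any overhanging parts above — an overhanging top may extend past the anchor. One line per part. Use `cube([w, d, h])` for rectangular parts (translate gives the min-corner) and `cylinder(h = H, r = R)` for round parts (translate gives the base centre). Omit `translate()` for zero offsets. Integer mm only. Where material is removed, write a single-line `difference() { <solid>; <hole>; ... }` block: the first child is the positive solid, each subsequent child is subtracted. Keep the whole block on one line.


difference() { translate([314, 299, 0]) cylinder(h = 1117, r = 79); translate([314, 299, 0]) cylinder(h = 1117, r = 67); }


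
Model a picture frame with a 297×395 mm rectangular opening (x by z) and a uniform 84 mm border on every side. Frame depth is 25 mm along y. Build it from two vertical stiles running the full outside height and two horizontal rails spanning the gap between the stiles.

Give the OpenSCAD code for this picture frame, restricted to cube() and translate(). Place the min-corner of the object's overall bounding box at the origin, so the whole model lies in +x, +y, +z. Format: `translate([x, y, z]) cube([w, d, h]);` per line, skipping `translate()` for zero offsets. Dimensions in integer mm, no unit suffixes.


cube([84, 25, 563]);
translate([381, 0, 0]) cube([84, 25, 563]);
translate([84, 0, 0]) cube([297, 25, 84]);
translate([84, 0, 479]) cube([297, 25, 84]);


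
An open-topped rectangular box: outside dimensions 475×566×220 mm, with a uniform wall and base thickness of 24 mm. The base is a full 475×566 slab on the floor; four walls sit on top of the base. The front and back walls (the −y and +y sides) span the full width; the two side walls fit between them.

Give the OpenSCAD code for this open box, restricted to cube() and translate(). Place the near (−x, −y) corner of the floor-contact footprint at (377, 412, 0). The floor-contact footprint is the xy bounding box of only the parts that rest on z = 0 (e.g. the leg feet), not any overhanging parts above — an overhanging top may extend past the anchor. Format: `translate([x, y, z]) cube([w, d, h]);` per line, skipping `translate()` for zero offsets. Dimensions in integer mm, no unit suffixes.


translate([377, 412, 0]) cube([475, 566, 24]);
translate([377, 412, 24]) cube([475, 24, 196]);
translate([377, 954, 24]) cube([475, 24, 196]);
translate([377, 436, 24]) cube([24, 518, 196]);
translate([828, 436, 24]) cube([24, 518, 196]);


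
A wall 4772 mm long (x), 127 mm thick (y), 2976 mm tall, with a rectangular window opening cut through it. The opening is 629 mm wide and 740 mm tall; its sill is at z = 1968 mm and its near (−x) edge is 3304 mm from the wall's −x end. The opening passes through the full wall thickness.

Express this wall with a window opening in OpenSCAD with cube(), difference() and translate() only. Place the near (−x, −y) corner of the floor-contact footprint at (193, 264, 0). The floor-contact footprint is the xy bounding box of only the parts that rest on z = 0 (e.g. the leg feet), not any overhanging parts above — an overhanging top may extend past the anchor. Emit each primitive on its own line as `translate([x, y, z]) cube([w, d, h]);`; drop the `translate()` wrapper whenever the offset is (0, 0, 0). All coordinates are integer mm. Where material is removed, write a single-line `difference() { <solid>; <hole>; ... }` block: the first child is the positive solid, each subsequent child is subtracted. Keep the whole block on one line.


difference() { translate([193, 264, 0]) cube([4772, 127, 2976]); translate([3497, 264, 1968]) cube([629, 127, 740]); }


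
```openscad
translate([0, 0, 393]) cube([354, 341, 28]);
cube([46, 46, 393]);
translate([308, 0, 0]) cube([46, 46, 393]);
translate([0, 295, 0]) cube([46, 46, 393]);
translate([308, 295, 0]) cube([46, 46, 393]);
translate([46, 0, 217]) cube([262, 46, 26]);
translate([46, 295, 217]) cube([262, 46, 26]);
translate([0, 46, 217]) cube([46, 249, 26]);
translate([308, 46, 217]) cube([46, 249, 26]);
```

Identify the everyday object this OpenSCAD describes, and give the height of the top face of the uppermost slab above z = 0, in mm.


A stool. The seat height is 421 mm.

A 354×341×28 slab at z = 393 on four corner posts — a stool. The seat top is 393 + 28 = 421 mm.


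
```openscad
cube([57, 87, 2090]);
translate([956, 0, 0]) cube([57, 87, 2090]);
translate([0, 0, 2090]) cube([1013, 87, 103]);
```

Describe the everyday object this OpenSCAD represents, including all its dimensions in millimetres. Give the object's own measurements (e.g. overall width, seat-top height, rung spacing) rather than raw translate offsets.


A door frame. The clear opening is 899 mm wide and 2090 mm high. Two 57 mm wide jambs, 87 mm deep, stand either side of the opening from the floor to the top of the opening. A 103 mm thick head sits across the top of both jambs, spanning the full outside width of the frame.


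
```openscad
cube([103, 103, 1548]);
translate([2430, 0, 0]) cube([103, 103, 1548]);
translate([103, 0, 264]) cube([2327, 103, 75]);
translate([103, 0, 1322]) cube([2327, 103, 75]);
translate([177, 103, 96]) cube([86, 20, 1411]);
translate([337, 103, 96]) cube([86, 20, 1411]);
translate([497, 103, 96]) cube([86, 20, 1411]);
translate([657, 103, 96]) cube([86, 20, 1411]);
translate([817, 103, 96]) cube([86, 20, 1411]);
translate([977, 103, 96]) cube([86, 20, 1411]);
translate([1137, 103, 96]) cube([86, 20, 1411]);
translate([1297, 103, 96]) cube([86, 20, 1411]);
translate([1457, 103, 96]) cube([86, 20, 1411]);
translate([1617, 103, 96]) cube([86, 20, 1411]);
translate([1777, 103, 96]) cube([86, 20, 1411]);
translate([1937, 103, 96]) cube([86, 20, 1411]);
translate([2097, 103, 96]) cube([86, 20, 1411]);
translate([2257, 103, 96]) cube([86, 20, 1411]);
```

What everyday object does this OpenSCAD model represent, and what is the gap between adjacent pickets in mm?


A fence section. The picket gap is 74 mm.

Two posts, two rails, 14 pickets — a fence section. Span 2327 mm holds 14 pickets of 86 mm with 15 equal gaps: ⌊(2327 − 14·86) / 15⌋ = 74 mm.


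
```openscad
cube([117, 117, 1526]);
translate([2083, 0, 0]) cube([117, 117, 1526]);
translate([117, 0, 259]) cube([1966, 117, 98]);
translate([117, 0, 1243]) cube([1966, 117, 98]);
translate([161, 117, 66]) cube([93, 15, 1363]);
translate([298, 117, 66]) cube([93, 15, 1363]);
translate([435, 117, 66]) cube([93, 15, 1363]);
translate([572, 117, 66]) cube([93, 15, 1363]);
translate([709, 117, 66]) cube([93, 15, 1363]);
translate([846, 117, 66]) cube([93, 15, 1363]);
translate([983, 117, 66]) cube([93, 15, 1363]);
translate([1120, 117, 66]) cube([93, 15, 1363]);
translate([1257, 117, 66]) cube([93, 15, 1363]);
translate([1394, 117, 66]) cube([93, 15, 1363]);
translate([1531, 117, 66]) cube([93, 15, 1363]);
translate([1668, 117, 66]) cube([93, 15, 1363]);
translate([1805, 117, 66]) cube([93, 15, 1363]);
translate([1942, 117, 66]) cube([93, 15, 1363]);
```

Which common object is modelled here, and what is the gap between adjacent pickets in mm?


A fence section. The picket gap is 44 mm.

Two posts, two rails, 14 pickets — a fence section. Span 1966 mm holds 14 pickets of 93 mm with 15 equal gaps: ⌊(1966 − 14·93) / 15⌋ = 44 mm.


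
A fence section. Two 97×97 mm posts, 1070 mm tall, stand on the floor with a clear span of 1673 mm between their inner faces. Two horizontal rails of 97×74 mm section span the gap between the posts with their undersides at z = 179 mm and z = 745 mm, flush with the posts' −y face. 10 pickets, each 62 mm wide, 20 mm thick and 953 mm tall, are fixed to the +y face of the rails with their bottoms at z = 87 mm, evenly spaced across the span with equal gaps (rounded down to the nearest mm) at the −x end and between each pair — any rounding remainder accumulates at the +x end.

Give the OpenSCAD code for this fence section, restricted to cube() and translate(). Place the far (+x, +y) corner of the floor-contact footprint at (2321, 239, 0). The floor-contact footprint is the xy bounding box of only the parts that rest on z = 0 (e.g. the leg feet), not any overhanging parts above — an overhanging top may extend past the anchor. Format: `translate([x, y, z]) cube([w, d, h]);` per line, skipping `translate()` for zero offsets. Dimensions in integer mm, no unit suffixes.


translate([454, 142, 0]) cube([97, 97, 1070]);
translate([2224, 142, 0]) cube([97, 97, 1070]);
translate([551, 142, 179]) cube([1673, 97, 74]);
translate([551, 142, 745]) cube([1673, 97, 74]);
translate([646, 239, 87]) cube([62, 20, 953]);
translate([803, 239, 87]) cube([62, 20, 953]);
translate([960, 239, 87]) cube([62, 20, 953]);
translate([1117, 239, 87]) cube([62, 20, 953]);
translate([1274, 239, 87]) cube([62, 20, 953]);
translate([1431, 239, 87]) cube([62, 20, 953]);
translate([1588, 239, 87]) cube([62, 20, 953]);
translate([1745, 239, 87]) cube([62, 20, 953]);
translate([1902, 239, 87]) cube([62, 20, 953]);
translate([2059, 239, 87]) cube([62, 20, 953]);


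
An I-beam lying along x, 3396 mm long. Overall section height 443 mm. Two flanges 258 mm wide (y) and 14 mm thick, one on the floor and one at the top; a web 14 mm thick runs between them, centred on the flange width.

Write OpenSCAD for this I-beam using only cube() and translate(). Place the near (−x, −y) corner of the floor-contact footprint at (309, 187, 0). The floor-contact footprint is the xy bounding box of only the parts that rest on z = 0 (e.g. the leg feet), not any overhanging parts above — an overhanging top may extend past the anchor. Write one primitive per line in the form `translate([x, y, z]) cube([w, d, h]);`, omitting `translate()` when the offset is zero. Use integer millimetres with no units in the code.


translate([309, 187, 0]) cube([3396, 258, 14]);
translate([309, 309, 14]) cube([3396, 14, 415]);
translate([309, 187, 429]) cube([3396, 258, 14]);


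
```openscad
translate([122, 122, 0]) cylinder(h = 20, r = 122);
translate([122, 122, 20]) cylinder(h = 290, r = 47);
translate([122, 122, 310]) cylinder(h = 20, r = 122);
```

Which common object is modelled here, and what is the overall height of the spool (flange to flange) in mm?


A spool. The overall height is 330 mm.

Three coaxial cylinders, large–small–large — a spool. Two 20 mm flanges and a 290 mm core give 20 + 290 + 20 = 330 mm.


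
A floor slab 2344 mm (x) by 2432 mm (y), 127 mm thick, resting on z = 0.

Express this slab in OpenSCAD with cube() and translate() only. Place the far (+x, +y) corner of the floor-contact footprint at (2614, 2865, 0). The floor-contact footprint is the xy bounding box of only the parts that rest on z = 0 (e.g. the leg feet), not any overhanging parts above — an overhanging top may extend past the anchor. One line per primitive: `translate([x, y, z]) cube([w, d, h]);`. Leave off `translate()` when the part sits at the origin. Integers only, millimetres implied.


translate([270, 433, 0]) cube([2344, 2432, 127]);


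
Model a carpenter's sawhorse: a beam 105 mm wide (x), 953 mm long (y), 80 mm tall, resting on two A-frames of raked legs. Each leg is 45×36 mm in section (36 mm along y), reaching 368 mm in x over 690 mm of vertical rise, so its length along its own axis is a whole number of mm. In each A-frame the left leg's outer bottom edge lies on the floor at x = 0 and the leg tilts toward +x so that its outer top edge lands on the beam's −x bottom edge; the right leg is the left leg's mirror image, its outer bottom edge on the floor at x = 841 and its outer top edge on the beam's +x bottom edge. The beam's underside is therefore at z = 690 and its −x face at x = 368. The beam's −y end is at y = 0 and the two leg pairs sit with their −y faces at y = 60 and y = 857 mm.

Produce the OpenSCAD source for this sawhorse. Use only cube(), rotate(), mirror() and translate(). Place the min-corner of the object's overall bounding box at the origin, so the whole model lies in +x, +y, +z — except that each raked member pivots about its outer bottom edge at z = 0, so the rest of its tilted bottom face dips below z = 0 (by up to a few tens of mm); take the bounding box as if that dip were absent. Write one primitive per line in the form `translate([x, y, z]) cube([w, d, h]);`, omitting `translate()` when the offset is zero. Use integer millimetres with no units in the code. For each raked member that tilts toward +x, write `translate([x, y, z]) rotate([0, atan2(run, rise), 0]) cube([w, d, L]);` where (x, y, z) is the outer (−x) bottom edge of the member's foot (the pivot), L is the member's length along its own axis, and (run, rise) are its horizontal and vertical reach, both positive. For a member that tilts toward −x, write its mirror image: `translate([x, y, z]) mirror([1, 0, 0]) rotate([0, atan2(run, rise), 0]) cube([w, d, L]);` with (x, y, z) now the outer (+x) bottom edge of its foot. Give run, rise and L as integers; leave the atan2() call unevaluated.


// leg length = √(368² + 690²) = 782
// right-leg outer foot x = 2·368 + 105 = 841
// beam min-corner = (368, 0, 690)
translate([368, 0, 690]) cube([105, 953, 80]);
translate([0, 60, 0]) rotate([0, atan2(368, 690), 0]) cube([45, 36, 782]);
translate([841, 60, 0]) mirror([1, 0, 0]) rotate([0, atan2(368, 690), 0]) cube([45, 36, 782]);
translate([0, 857, 0]) rotate([0, atan2(368, 690), 0]) cube([45, 36, 782]);
translate([841, 857, 0]) mirror([1, 0, 0]) rotate([0, atan2(368, 690), 0]) cube([45, 36, 782]);


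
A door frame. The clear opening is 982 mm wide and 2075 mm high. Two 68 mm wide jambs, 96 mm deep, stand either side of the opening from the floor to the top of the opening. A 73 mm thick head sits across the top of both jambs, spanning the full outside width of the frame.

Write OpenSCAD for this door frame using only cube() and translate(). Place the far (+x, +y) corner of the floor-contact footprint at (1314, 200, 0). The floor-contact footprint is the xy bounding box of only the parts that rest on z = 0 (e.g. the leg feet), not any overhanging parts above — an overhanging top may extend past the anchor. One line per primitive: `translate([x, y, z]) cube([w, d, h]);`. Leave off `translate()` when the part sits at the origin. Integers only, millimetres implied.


translate([196, 104, 0]) cube([68, 96, 2075]);
translate([1246, 104, 0]) cube([68, 96, 2075]);
translate([196, 104, 2075]) cube([1118, 96, 73]);


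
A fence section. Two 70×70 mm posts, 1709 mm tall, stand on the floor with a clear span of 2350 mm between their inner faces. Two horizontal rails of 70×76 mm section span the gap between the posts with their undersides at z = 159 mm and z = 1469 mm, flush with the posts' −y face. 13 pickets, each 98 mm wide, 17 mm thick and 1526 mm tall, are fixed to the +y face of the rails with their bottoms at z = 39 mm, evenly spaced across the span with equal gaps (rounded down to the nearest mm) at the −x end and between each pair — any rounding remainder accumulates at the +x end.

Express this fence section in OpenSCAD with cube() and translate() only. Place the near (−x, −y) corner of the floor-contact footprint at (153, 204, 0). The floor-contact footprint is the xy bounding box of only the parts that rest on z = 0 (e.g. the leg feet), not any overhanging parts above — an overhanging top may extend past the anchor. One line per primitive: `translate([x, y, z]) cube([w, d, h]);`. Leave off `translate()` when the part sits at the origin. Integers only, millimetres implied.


translate([153, 204, 0]) cube([70, 70, 1709]);
translate([2573, 204, 0]) cube([70, 70, 1709]);
translate([223, 204, 159]) cube([2350, 70, 76]);
translate([223, 204, 1469]) cube([2350, 70, 76]);
translate([299, 274, 39]) cube([98, 17, 1526]);
translate([473, 274, 39]) cube([98, 17, 1526]);
translate([647, 274, 39]) cube([98, 17, 1526]);
translate([821, 274, 39]) cube([98, 17, 1526]);
translate([995, 274, 39]) cube([98, 17, 1526]);
translate([1169, 274, 39]) cube([98, 17, 1526]);
translate([1343, 274, 39]) cube([98, 17, 1526]);
translate([1517, 274, 39]) cube([98, 17, 1526]);
translate([1691, 274, 39]) cube([98, 17, 1526]);
translate([1865, 274, 39]) cube([98, 17, 1526]);
translate([2039, 274, 39]) cube([98, 17, 1526]);
translate([2213, 274, 39]) cube([98, 17, 1526]);
translate([2387, 274, 39]) cube([98, 17, 1526]);


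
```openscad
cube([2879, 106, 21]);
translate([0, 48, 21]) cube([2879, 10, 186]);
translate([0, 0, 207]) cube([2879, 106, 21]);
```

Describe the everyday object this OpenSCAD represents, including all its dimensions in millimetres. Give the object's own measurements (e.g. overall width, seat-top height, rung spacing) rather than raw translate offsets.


An I-beam lying along x, 2879 mm long. Overall section height 228 mm. Two flanges 106 mm wide (y) and 21 mm thick, one on the floor and one at the top; a web 10 mm thick runs between them, centred on the flange width.


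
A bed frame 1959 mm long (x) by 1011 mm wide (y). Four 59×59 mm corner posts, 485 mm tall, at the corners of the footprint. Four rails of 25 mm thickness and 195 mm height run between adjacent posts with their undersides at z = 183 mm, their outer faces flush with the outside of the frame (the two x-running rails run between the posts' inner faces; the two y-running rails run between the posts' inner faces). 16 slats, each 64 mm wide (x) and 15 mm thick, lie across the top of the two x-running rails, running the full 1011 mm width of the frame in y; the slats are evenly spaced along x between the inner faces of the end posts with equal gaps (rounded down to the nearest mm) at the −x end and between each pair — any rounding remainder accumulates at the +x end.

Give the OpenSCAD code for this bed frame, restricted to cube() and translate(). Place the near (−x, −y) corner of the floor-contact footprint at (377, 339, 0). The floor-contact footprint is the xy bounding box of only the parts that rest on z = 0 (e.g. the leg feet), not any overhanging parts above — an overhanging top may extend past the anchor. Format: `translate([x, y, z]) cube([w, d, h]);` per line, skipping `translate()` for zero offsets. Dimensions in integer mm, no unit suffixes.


translate([377, 339, 0]) cube([59, 59, 485]);
translate([377, 1291, 0]) cube([59, 59, 485]);
translate([2277, 339, 0]) cube([59, 59, 485]);
translate([2277, 1291, 0]) cube([59, 59, 485]);
translate([436, 339, 183]) cube([1841, 25, 195]);
translate([436, 1325, 183]) cube([1841, 25, 195]);
translate([377, 398, 183]) cube([25, 893, 195]);
translate([2311, 398, 183]) cube([25, 893, 195]);
translate([484, 339, 378]) cube([64, 1011, 15]);
translate([596, 339, 378]) cube([64, 1011, 15]);
translate([708, 339, 378]) cube([64, 1011, 15]);
translate([820, 339, 378]) cube([64, 1011, 15]);
translate([932, 339, 378]) cube([64, 1011, 15]);
translate([1044, 339, 378]) cube([64, 1011, 15]);
translate([1156, 339, 378]) cube([64, 1011, 15]);
translate([1268, 339, 378]) cube([64, 1011, 15]);
translate([1380, 339, 378]) cube([64, 1011, 15]);
translate([1492, 339, 378]) cube([64, 1011, 15]);
translate([1604, 339, 378]) cube([64, 1011, 15]);
translate([1716, 339, 378]) cube([64, 1011, 15]);
translate([1828, 339, 378]) cube([64, 1011, 15]);
translate([1940, 339, 378]) cube([64, 1011, 15]);
translate([2052, 339, 378]) cube([64, 1011, 15]);
translate([2164, 339, 378]) cube([64, 1011, 15]);


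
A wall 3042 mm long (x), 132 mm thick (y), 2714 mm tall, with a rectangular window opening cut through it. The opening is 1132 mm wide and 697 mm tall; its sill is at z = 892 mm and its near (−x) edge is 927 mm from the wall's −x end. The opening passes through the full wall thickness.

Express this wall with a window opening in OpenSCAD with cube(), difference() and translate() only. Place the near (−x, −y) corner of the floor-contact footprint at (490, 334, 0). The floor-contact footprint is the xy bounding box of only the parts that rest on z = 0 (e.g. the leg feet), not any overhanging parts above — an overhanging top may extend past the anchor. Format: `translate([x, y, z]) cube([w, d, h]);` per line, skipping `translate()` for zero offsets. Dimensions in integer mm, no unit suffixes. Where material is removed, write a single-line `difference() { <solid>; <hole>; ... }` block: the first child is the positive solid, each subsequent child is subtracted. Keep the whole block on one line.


difference() { translate([490, 334, 0]) cube([3042, 132, 2714]); translate([1417, 334, 892]) cube([1132, 132, 697]); }


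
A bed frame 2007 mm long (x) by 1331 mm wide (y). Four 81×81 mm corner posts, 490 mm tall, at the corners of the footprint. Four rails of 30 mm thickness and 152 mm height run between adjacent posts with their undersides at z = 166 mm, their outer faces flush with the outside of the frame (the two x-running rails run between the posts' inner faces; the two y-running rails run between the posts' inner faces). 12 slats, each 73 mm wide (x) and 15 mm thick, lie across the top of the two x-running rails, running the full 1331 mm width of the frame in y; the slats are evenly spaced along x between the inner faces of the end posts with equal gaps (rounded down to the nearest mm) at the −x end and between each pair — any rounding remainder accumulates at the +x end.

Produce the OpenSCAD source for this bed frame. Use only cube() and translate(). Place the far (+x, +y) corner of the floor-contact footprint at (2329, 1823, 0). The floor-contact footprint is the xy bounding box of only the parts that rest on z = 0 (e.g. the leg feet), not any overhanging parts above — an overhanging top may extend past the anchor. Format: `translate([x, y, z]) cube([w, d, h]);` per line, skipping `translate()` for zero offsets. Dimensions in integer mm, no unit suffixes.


translate([322, 492, 0]) cube([81, 81, 490]);
translate([322, 1742, 0]) cube([81, 81, 490]);
translate([2248, 492, 0]) cube([81, 81, 490]);
translate([2248, 1742, 0]) cube([81, 81, 490]);
translate([403, 492, 166]) cube([1845, 30, 152]);
translate([403, 1793, 166]) cube([1845, 30, 152]);
translate([322, 573, 166]) cube([30, 1169, 152]);
translate([2299, 573, 166]) cube([30, 1169, 152]);
translate([477, 492, 318]) cube([73, 1331, 15]);
translate([624, 492, 318]) cube([73, 1331, 15]);
translate([771, 492, 318]) cube([73, 1331, 15]);
translate([918, 492, 318]) cube([73, 1331, 15]);
translate([1065, 492, 318]) cube([73, 1331, 15]);
translate([1212, 492, 318]) cube([73, 1331, 15]);
translate([1359, 492, 318]) cube([73, 1331, 15]);
translate([1506, 492, 318]) cube([73, 1331, 15]);
translate([1653, 492, 318]) cube([73, 1331, 15]);
translate([1800, 492, 318]) cube([73, 1331, 15]);
translate([1947, 492, 318]) cube([73, 1331, 15]);
translate([2094, 492, 318]) cube([73, 1331, 15]);
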